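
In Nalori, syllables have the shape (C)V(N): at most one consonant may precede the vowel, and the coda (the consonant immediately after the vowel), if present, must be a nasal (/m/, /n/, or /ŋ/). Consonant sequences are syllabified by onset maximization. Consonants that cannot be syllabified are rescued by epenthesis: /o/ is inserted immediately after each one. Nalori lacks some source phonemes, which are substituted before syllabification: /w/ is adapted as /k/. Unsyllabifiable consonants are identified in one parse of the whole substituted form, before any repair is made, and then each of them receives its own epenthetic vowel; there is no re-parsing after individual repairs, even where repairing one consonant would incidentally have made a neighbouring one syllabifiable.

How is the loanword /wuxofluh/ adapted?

Substitution: /w/ → /k/, giving /kuxofluh/.
The consonants /f/, /h/ cannot be parsed into a legal (C)V(N) syllable (only a nasal (/m/, /n/, or /ŋ/) is licensed in coda position; onsets are limited to one consonant).
Each unlicensed consonant becomes the onset of a new syllable: /f/ → /fo/, /h/ → /ho/.

kuxofoluho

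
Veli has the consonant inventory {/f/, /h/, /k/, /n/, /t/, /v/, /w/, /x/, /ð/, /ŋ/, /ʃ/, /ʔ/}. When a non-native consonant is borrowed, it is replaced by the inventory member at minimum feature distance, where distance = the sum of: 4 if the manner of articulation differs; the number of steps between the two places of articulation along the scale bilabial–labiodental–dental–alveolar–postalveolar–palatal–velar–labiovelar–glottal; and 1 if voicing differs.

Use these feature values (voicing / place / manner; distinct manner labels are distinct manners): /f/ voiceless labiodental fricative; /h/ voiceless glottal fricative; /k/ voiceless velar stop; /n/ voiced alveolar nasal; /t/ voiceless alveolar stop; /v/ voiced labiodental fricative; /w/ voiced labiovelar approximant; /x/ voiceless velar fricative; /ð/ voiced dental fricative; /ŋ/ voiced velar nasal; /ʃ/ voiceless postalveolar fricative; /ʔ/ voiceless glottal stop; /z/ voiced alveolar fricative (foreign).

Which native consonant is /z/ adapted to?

ð

/ð/ is closest: same manner (fricative), place distance 1 (alveolar→dental), same voicing; total 1. Next closest is /v/ at distance 2.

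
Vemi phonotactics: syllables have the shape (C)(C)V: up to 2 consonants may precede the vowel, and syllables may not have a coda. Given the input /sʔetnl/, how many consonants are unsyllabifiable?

Under (C)(C)V, the unsyllabifiable consonants are /t/, /n/, /l/ (no codas are permitted; onsets may contain at most 2 consonants).

3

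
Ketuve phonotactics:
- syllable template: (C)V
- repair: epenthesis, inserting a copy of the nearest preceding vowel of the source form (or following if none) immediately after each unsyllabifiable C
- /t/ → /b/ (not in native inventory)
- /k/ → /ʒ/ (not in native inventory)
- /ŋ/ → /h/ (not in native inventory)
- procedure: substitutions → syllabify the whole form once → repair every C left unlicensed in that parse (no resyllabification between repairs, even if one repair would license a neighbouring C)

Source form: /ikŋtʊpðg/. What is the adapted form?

Substitution: /k/ → /ʒ/, /ŋ/ → /h/, /t/ → /b/, giving /iʒhbʊpðg/.
The consonants /ʒ/, /h/, /p/, /ð/, /g/ cannot be parsed into a legal (C)V syllable (no codas are permitted; onsets are limited to one consonant).
Epenthesis after each stranded consonant: /ʒ/ → /ʒi/, /h/ → /hi/, /p/ → /pʊ/, /ð/ → /ðʊ/, /g/ → /gʊ/.

iʒihibʊpʊðʊgʊ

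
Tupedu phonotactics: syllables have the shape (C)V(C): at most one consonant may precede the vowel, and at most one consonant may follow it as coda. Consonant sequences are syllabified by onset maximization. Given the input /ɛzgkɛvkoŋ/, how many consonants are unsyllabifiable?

The consonants /g/ cannot be parsed into a legal (C)V(C) syllable (at most one coda consonant is licensed; onsets are limited to one consonant).

1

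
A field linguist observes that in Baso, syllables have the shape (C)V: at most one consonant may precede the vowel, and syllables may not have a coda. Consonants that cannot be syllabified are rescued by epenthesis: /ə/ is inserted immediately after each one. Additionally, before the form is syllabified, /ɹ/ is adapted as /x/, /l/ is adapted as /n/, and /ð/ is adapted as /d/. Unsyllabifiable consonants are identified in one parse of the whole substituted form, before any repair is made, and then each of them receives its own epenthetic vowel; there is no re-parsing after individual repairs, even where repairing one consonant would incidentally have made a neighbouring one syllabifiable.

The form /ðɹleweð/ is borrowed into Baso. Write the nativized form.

Substitution: /ð/ → /d/, /ɹ/ → /x/, /l/ → /n/, giving /dxnewed/.
The consonants /d/, /x/, /d/ cannot be parsed into a legal (C)V syllable (no codas are permitted; onsets are limited to one consonant).
Epenthesis after each stranded consonant: /d/ → /də/, /x/ → /xə/, /d/ → /də/.

dəxənewedə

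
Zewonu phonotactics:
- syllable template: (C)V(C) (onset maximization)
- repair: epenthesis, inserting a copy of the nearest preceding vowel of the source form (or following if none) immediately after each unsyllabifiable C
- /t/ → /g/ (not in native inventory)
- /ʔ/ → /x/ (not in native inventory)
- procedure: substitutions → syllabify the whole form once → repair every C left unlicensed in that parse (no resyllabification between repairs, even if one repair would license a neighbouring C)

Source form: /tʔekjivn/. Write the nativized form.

Substitution: /t/ → /g/, /ʔ/ → /x/, giving /gxekjivn/.
The consonants /g/, /n/ cannot be parsed into a legal (C)V(C) syllable (at most one coda consonant is licensed; onsets are limited to one consonant).
Each unlicensed consonant becomes the onset of a new syllable: /g/ → /ge/, /n/ → /ni/.

gexekjivni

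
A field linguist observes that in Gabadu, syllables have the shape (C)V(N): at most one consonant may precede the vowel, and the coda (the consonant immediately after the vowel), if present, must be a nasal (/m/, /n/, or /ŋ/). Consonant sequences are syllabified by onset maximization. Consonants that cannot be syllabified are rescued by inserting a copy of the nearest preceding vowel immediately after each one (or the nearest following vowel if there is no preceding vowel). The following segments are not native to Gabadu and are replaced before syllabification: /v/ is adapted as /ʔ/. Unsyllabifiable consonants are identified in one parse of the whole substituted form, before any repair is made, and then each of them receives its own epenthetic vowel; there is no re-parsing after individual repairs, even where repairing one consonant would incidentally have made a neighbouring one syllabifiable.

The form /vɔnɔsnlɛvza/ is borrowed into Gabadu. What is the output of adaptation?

Substitution: /v/ → /ʔ/, giving /ʔɔnɔsnlɛʔza/.
Under (C)V(N), the unsyllabifiable consonants are /s/, /n/, /ʔ/ (only a nasal (/m/, /n/, or /ŋ/) is licensed in coda position; onsets are limited to one consonant).
Inserting the epenthetic vowel yields /s/ → /sɔ/, /n/ → /nɔ/, /ʔ/ → /ʔɛ/.

ʔɔnɔsɔnɔlɛʔɛza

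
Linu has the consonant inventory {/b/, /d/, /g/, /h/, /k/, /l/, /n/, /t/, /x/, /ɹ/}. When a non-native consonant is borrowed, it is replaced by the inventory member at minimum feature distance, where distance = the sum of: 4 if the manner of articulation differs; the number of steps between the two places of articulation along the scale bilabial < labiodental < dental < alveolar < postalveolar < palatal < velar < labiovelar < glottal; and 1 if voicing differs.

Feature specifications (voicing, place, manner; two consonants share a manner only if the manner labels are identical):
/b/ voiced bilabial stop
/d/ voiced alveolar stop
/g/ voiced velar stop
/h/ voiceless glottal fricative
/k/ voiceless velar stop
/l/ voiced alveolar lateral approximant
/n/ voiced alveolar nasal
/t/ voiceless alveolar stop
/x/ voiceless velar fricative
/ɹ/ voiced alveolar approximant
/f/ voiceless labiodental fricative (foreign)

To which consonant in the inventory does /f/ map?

/x/ is closest: same manner (fricative), place distance 5 (labiodental→velar), same voicing; total 5. Next closest is /b/ at distance 6.

x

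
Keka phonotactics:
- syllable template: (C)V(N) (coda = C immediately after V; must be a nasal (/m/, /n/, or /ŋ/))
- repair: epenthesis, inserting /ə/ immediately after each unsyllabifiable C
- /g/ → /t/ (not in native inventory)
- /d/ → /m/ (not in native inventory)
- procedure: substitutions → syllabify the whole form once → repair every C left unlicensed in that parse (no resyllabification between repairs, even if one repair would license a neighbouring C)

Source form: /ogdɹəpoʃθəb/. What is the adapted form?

Substitution: /g/ → /t/, /d/ → /m/, giving /otmɹəpoʃθəb/.
Under (C)V(N), the unsyllabifiable consonants are /t/, /m/, /ʃ/, /b/ (only a nasal (/m/, /n/, or /ŋ/) is licensed in coda position; onsets are limited to one consonant).
Epenthesis after each stranded consonant: /t/ → /tə/, /m/ → /mə/, /ʃ/ → /ʃə/, /b/ → /bə/.

otəməɹəpoʃəθəbə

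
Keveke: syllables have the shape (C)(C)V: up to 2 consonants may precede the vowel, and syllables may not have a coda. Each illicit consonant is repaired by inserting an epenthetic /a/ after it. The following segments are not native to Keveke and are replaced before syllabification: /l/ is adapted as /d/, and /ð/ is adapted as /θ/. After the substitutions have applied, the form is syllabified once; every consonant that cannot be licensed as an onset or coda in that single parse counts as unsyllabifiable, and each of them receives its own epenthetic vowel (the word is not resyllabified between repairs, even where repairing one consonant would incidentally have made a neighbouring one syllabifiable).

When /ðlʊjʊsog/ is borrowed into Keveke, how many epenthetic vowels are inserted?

1

After substitution the input is /θdʊjʊsog/.
The unsyllabifiable consonants are /g/; each receives one epenthetic vowel.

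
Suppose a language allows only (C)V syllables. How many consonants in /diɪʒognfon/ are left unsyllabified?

Syllabifying with onset maximization leaves /g/, /n/, /n/ stranded (no codas are permitted; onsets are limited to one consonant).

3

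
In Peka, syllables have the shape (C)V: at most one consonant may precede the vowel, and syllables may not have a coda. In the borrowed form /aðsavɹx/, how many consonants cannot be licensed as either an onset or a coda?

Under (C)V, the unsyllabifiable consonants are /ð/, /v/, /ɹ/, /x/ (no codas are permitted; onsets are limited to one consonant).

4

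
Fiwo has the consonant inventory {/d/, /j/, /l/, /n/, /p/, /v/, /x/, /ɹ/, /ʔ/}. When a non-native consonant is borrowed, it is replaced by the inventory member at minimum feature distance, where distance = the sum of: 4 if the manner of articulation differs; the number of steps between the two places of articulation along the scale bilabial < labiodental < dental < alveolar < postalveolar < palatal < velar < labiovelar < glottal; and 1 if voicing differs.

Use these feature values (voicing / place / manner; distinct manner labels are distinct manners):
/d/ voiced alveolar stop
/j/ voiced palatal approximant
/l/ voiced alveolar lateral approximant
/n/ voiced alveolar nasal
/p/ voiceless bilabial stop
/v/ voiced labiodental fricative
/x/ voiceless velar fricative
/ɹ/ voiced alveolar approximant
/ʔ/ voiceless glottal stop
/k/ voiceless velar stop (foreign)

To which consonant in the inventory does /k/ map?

ʔ

/ʔ/ is closest: same manner (stop), place distance 2 (velar→glottal), same voicing; total 2. Next closest is /d/ at distance 4.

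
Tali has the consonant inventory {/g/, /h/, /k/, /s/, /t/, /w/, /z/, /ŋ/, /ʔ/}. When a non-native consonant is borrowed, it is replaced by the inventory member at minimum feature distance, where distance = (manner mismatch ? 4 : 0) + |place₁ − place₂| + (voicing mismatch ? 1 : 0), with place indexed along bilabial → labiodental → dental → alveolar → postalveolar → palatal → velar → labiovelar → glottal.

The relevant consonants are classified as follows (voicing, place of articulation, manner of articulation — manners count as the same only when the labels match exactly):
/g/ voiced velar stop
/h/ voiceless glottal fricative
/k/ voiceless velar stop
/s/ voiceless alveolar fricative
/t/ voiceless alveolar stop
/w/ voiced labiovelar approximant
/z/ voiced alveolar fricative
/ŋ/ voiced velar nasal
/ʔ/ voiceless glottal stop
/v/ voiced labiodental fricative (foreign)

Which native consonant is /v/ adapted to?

z

/z/ is closest: same manner (fricative), place distance 2 (labiodental→alveolar), same voicing; total 2. Next closest is /s/ at distance 3.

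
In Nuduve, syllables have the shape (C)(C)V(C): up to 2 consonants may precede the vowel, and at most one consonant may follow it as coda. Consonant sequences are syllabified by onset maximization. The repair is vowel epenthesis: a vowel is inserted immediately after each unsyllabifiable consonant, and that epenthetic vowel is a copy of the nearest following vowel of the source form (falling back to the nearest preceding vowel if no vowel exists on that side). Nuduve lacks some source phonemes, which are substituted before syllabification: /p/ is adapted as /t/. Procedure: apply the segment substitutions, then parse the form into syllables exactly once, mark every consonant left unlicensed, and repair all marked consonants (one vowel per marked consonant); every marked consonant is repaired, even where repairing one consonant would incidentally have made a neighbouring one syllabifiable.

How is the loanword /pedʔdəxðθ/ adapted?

Substitution: /p/ → /t/, giving /tedʔdəxðθ/.
The consonants /ð/, /θ/ cannot be parsed into a legal (C)(C)V(C) syllable (at most one coda consonant is licensed; onsets may contain at most 2 consonants).
Each unlicensed consonant becomes the onset of a new syllable: /ð/ → /ðə/, /θ/ → /θə/.

tedʔdəxðəθə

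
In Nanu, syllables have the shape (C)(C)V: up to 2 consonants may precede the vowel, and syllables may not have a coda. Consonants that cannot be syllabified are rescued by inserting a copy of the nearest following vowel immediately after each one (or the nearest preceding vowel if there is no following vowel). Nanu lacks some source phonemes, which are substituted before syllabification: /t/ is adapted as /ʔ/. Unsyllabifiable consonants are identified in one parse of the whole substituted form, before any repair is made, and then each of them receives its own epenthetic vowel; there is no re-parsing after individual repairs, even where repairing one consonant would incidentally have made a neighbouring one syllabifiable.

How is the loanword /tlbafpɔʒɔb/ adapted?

ʔalbafpɔʒɔbɔ

Substitution: /t/ → /ʔ/, giving /ʔlbafpɔʒɔb/.
The consonants /ʔ/, /b/ cannot be parsed into a legal (C)(C)V syllable (no codas are permitted; onsets may contain at most 2 consonants).
Each unlicensed consonant becomes the onset of a new syllable: /ʔ/ → /ʔa/, /b/ → /bɔ/.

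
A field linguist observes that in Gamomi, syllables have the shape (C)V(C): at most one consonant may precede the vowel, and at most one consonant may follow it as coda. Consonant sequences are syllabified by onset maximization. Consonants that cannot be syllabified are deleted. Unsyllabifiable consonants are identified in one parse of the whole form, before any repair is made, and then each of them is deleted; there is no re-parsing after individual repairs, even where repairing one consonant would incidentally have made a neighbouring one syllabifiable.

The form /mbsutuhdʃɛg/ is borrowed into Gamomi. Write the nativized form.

Under (C)V(C), the unsyllabifiable consonants are /m/, /b/, /d/ (at most one coda consonant is licensed; onsets are limited to one consonant).
Deleting the stranded consonants removes /m/, /b/, /d/.

sutuhʃɛg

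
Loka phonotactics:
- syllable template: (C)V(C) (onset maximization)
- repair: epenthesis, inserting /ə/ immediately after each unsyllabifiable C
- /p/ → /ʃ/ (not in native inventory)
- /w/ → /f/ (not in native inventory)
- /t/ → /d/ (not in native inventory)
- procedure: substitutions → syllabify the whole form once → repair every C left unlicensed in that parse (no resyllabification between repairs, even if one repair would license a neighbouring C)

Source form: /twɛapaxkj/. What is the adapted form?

Substitution: /t/ → /d/, /w/ → /f/, /p/ → /ʃ/, giving /dfɛaʃaxkj/.
The consonants /d/, /k/, /j/ cannot be parsed into a legal (C)V(C) syllable (at most one coda consonant is licensed; onsets are limited to one consonant).
Epenthesis after each stranded consonant: /d/ → /də/, /k/ → /kə/, /j/ → /jə/.

dəfɛaʃaxkəjə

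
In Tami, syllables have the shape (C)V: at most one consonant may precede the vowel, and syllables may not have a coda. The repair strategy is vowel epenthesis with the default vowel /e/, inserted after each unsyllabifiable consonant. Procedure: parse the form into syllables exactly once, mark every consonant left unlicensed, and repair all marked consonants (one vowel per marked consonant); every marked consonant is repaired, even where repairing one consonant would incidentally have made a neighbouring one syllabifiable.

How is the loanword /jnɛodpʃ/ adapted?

Syllabifying with onset maximization leaves /j/, /d/, /p/, /ʃ/ stranded (no codas are permitted; onsets are limited to one consonant).
Epenthesis after each stranded consonant: /j/ → /je/, /d/ → /de/, /p/ → /pe/, /ʃ/ → /ʃe/.

jenɛodepeʃe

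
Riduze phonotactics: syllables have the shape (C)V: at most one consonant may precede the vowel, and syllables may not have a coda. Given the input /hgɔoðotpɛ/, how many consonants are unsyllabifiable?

Syllabifying with onset maximization leaves /h/, /t/ stranded (no codas are permitted; onsets are limited to one consonant).

2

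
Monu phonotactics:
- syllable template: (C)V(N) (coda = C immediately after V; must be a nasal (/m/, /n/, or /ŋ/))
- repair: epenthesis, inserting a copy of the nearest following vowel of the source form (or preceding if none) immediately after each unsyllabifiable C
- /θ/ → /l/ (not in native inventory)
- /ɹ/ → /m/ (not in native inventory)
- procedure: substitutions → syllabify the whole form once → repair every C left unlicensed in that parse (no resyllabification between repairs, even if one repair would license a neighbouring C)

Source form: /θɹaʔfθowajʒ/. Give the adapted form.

Substitution: /θ/ → /l/, /ɹ/ → /m/, giving /lmaʔflowajʒ/.
Under (C)V(N), the unsyllabifiable consonants are /l/, /ʔ/, /f/, /j/, /ʒ/ (only a nasal (/m/, /n/, or /ŋ/) is licensed in coda position; onsets are limited to one consonant).
Inserting the epenthetic vowel yields /l/ → /la/, /ʔ/ → /ʔo/, /f/ → /fo/, /j/ → /ja/, /ʒ/ → /ʒa/.

lamaʔofolowajaʒa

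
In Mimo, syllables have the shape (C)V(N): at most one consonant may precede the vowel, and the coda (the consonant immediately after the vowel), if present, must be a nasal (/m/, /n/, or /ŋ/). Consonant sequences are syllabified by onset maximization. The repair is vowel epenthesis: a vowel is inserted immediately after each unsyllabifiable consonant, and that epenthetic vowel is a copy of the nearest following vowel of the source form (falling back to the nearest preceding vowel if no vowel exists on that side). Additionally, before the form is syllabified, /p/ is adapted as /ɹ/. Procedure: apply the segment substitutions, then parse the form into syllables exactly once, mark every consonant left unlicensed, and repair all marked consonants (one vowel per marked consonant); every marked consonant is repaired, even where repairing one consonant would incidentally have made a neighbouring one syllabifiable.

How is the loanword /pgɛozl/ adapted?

Substitution: /p/ → /ɹ/, giving /ɹgɛozl/.
Syllabifying with onset maximization leaves /ɹ/, /z/, /l/ stranded (only a nasal (/m/, /n/, or /ŋ/) is licensed in coda position; onsets are limited to one consonant).
Epenthesis after each stranded consonant: /ɹ/ → /ɹɛ/, /z/ → /zo/, /l/ → /lo/.

ɹɛgɛozolo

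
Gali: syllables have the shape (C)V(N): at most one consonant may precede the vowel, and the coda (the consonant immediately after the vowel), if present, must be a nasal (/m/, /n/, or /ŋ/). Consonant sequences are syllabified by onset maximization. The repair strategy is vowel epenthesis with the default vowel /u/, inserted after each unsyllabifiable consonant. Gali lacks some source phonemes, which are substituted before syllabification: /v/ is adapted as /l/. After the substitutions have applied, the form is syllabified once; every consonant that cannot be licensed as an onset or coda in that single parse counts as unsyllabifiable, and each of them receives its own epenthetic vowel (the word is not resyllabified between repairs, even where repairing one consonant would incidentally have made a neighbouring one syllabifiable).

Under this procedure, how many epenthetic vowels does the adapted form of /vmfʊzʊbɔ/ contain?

After substitution the input is /lmfʊzʊbɔ/.
The unsyllabifiable consonants are /l/, /m/; each receives one epenthetic vowel.

2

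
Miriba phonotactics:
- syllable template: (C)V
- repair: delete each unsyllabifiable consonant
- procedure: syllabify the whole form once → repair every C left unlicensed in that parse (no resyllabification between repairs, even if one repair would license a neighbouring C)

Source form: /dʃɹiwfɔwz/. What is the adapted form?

ɹifɔ

Under (C)V, the unsyllabifiable consonants are /d/, /ʃ/, /w/, /w/, /z/ (no codas are permitted; onsets are limited to one consonant).
Deletion applies to /d/, /ʃ/, /w/, /w/, /z/.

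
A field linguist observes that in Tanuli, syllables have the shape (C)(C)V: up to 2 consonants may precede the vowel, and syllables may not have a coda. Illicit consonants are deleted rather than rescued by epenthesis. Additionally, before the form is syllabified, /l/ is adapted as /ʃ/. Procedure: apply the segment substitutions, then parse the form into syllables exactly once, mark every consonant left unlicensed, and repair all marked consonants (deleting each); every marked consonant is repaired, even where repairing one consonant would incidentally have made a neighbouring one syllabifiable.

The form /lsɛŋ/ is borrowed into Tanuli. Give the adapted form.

ʃsɛ

Substitution: /l/ → /ʃ/, giving /ʃsɛŋ/.
The consonants /ŋ/ cannot be parsed into a legal (C)(C)V syllable (no codas are permitted; onsets may contain at most 2 consonants).
Deleting the stranded consonants removes /ŋ/.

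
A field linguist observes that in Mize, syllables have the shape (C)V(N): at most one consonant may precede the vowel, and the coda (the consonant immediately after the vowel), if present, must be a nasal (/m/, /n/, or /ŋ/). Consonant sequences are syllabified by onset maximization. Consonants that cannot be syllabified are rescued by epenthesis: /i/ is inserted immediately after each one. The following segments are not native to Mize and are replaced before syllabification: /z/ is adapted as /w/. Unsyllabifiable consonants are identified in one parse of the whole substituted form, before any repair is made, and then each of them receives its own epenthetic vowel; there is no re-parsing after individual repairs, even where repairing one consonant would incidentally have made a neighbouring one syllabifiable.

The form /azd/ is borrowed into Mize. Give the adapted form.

Substitution: /z/ → /w/, giving /awd/.
Syllabifying with onset maximization leaves /w/, /d/ stranded (only a nasal (/m/, /n/, or /ŋ/) is licensed in coda position; onsets are limited to one consonant).
Epenthesis after each stranded consonant: /w/ → /wi/, /d/ → /di/.

awidi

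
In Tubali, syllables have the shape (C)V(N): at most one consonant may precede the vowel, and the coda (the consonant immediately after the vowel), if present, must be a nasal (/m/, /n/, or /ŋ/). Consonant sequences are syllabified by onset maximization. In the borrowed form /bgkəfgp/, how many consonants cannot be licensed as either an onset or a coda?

5

The consonants /b/, /g/, /f/, /g/, /p/ cannot be parsed into a legal (C)V(N) syllable (only a nasal (/m/, /n/, or /ŋ/) is licensed in coda position; onsets are limited to one consonant).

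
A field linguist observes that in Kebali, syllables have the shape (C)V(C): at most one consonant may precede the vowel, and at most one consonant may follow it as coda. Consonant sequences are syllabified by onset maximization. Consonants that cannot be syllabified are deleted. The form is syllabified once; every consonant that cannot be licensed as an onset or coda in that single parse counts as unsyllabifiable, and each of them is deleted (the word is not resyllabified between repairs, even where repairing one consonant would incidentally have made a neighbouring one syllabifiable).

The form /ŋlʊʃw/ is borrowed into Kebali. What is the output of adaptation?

Syllabifying with onset maximization leaves /ŋ/, /w/ stranded (at most one coda consonant is licensed; onsets are limited to one consonant).
Deletion applies to /ŋ/, /w/.

lʊʃ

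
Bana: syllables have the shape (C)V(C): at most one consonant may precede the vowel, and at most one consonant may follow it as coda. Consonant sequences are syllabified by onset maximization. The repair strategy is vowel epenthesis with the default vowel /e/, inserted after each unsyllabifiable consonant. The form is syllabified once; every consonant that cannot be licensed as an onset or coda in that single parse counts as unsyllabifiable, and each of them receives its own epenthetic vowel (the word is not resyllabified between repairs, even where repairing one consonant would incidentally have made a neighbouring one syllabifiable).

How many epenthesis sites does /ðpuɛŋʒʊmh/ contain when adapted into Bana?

2

The unsyllabifiable consonants are /ð/, /h/; each receives one epenthetic vowel.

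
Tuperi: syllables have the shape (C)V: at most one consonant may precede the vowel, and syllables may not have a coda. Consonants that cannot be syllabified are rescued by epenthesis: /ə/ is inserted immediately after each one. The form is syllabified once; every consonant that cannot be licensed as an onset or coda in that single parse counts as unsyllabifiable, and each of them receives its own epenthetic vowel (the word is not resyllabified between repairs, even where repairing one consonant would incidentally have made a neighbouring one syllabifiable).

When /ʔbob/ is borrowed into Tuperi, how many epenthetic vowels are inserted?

The unsyllabifiable consonants are /ʔ/, /b/; each receives one epenthetic vowel.

2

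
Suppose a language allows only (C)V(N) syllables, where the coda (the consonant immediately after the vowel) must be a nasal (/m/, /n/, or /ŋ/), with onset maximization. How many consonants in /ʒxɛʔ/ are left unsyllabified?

2

Syllabifying with onset maximization leaves /ʒ/, /ʔ/ stranded (only a nasal (/m/, /n/, or /ŋ/) is licensed in coda position; onsets are limited to one consonant).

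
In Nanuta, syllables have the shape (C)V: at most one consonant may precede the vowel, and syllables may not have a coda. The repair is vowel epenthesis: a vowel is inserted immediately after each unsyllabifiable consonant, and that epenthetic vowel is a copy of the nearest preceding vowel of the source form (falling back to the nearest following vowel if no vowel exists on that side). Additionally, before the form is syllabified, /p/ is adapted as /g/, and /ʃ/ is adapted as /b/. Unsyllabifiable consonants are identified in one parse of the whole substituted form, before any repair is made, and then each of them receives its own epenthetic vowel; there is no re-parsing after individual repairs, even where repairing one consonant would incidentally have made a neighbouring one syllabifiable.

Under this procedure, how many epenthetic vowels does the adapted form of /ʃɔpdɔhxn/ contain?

4

After substitution the input is /bɔgdɔhxn/.
The unsyllabifiable consonants are /g/, /h/, /x/, /n/; each receives one epenthetic vowel.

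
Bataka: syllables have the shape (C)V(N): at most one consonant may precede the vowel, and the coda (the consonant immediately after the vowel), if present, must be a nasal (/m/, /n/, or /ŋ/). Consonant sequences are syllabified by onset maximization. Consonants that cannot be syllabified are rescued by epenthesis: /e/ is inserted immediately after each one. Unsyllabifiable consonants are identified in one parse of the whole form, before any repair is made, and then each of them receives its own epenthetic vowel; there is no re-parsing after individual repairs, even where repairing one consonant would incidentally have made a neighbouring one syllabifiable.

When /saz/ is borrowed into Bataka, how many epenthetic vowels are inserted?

The unsyllabifiable consonants are /z/; each receives one epenthetic vowel.

1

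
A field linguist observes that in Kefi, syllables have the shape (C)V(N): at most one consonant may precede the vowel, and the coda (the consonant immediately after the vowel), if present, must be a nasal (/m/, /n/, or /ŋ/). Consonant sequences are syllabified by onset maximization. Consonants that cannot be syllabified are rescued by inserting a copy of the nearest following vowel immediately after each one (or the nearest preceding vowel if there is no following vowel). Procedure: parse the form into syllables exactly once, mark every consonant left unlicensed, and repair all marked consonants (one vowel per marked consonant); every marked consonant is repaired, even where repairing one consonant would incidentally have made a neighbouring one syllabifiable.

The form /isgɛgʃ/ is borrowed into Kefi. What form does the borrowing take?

isɛgɛgɛʃɛ

Syllabifying with onset maximization leaves /s/, /g/, /ʃ/ stranded (only a nasal (/m/, /n/, or /ŋ/) is licensed in coda position; onsets are limited to one consonant).
Inserting the epenthetic vowel yields /s/ → /sɛ/, /g/ → /gɛ/, /ʃ/ → /ʃɛ/.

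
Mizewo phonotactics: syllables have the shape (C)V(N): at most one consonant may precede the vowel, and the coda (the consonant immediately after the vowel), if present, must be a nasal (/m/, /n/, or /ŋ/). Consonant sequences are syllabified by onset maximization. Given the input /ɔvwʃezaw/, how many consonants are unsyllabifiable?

Under (C)V(N), the unsyllabifiable consonants are /v/, /w/, /w/ (only a nasal (/m/, /n/, or /ŋ/) is licensed in coda position; onsets are limited to one consonant).

3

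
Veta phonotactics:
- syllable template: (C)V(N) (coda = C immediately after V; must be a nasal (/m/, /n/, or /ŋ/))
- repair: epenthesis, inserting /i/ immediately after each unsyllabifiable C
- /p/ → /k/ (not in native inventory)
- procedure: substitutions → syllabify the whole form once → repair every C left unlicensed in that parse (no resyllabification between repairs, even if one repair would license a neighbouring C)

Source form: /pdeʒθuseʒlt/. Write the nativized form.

Substitution: /p/ → /k/, giving /kdeʒθuseʒlt/.
Syllabifying with onset maximization leaves /k/, /ʒ/, /ʒ/, /l/, /t/ stranded (only a nasal (/m/, /n/, or /ŋ/) is licensed in coda position; onsets are limited to one consonant).
Inserting the epenthetic vowel yields /k/ → /ki/, /ʒ/ → /ʒi/, /ʒ/ → /ʒi/, /l/ → /li/, /t/ → /ti/.

kideʒiθuseʒiliti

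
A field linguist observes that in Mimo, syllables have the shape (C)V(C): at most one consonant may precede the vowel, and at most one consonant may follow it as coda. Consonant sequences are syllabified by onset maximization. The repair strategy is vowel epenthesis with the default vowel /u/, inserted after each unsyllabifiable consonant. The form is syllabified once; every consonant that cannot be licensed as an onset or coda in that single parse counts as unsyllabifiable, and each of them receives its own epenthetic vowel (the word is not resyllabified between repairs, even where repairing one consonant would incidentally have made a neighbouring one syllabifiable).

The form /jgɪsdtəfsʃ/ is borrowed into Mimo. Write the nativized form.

Syllabifying with onset maximization leaves /j/, /d/, /s/, /ʃ/ stranded (at most one coda consonant is licensed; onsets are limited to one consonant).
Inserting the epenthetic vowel yields /j/ → /ju/, /d/ → /du/, /s/ → /su/, /ʃ/ → /ʃu/.

jugɪsdutəfsuʃu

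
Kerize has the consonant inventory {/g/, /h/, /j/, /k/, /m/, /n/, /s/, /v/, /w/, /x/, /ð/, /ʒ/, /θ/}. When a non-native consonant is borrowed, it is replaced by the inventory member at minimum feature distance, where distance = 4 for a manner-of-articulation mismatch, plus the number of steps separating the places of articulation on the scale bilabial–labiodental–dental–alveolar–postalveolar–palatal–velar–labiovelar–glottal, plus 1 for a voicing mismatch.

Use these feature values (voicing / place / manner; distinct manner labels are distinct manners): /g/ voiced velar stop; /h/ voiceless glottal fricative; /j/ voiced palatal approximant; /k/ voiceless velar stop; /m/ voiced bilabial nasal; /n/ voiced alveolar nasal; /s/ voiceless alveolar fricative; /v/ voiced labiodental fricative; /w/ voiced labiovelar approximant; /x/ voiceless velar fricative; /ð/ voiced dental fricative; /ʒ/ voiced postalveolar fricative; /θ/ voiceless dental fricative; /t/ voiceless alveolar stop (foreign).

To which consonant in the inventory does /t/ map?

/k/ is closest: same manner (stop), place distance 3 (alveolar→velar), same voicing; total 3. Next closest is /g/ at distance 4.

k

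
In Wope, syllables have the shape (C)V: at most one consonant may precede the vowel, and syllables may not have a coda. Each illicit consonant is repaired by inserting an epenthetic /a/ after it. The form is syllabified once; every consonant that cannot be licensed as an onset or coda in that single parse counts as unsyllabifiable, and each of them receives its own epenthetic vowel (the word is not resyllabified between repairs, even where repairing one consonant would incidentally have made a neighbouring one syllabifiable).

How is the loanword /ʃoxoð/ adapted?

The consonants /ð/ cannot be parsed into a legal (C)V syllable (no codas are permitted; onsets are limited to one consonant).
Inserting the epenthetic vowel yields /ð/ → /ða/.

ʃoxoða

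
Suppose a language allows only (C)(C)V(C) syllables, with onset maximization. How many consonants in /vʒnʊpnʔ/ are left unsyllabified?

The consonants /v/, /n/, /ʔ/ cannot be parsed into a legal (C)(C)V(C) syllable (at most one coda consonant is licensed; onsets may contain at most 2 consonants).

3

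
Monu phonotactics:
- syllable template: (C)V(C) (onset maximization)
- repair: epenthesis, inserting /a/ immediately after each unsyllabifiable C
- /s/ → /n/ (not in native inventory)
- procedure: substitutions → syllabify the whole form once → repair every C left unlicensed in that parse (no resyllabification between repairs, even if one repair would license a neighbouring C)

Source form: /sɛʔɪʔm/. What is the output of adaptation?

nɛʔɪʔma

Substitution: /s/ → /n/, giving /nɛʔɪʔm/.
The consonants /m/ cannot be parsed into a legal (C)V(C) syllable (at most one coda consonant is licensed; onsets are limited to one consonant).
Inserting the epenthetic vowel yields /m/ → /ma/.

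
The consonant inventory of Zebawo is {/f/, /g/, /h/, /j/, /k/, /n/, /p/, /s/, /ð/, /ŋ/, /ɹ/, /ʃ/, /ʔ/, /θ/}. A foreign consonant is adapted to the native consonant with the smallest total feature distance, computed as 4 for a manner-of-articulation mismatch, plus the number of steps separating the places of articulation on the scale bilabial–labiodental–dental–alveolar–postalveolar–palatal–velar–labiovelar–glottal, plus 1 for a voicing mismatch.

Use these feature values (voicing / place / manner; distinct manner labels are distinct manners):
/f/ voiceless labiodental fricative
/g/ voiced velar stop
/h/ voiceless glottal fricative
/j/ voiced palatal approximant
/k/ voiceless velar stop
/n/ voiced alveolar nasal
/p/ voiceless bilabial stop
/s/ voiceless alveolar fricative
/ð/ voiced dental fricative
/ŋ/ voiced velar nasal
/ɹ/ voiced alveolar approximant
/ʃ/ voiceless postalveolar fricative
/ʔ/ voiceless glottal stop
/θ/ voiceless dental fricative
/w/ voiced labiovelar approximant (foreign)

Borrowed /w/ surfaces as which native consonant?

/j/ is closest: same manner (approximant), place distance 2 (labiovelar→palatal), same voicing; total 2. Next closest is /ɹ/ at distance 4.

j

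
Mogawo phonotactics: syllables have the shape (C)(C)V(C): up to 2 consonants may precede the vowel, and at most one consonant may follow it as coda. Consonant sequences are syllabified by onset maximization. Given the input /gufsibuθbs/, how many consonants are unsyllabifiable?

2

The consonants /b/, /s/ cannot be parsed into a legal (C)(C)V(C) syllable (at most one coda consonant is licensed; onsets may contain at most 2 consonants).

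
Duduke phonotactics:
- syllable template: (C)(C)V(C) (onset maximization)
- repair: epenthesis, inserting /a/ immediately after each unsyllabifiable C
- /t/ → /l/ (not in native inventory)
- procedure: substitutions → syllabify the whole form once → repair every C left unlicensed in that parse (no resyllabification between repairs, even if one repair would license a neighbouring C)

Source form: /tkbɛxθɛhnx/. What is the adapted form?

Substitution: /t/ → /l/, giving /lkbɛxθɛhnx/.
Syllabifying with onset maximization leaves /l/, /n/, /x/ stranded (at most one coda consonant is licensed; onsets may contain at most 2 consonants).
Epenthesis after each stranded consonant: /l/ → /la/, /n/ → /na/, /x/ → /xa/.

lakbɛxθɛhnaxa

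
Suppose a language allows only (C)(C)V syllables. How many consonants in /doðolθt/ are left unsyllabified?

Under (C)(C)V, the unsyllabifiable consonants are /l/, /θ/, /t/ (no codas are permitted; onsets may contain at most 2 consonants).

3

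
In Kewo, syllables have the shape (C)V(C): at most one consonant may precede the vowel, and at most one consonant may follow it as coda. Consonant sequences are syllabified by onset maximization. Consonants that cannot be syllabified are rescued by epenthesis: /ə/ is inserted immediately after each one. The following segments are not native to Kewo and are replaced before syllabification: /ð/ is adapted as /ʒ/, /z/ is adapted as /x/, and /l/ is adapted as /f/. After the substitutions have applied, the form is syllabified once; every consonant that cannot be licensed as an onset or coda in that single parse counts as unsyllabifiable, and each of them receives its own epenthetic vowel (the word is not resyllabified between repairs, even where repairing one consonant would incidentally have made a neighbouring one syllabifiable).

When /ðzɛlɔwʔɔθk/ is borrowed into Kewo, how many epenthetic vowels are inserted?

2

After substitution the input is /ʒxɛfɔwʔɔθk/.
The unsyllabifiable consonants are /ʒ/, /k/; each receives one epenthetic vowel.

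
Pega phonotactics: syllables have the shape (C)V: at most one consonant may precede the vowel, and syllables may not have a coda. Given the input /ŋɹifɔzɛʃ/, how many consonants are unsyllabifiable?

2

The consonants /ŋ/, /ʃ/ cannot be parsed into a legal (C)V syllable (no codas are permitted; onsets are limited to one consonant).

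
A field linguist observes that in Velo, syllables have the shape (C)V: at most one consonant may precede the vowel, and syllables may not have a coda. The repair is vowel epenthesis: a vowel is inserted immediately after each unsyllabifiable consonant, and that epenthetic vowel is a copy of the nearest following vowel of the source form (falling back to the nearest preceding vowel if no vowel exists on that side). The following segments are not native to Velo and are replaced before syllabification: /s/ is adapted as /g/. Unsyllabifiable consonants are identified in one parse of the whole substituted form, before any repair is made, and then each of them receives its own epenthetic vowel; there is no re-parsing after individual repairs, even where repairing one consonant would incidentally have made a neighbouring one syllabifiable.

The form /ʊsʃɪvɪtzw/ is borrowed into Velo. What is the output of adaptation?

ʊgɪʃɪvɪtɪzɪwɪ

Substitution: /s/ → /g/, giving /ʊgʃɪvɪtzw/.
The consonants /g/, /t/, /z/, /w/ cannot be parsed into a legal (C)V syllable (no codas are permitted; onsets are limited to one consonant).
Epenthesis after each stranded consonant: /g/ → /gɪ/, /t/ → /tɪ/, /z/ → /zɪ/, /w/ → /wɪ/.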